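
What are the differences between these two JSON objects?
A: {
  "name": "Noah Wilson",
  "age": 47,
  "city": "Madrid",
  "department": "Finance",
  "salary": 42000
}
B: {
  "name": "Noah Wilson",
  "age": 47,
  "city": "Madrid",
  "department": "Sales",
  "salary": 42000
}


Comparing each field (in key order):
  name: same
  age: same
  city: same
  department: DIFFERENT
  salary: same
Differences:
  department: Finance -> Sales

1 field(s) changed

1 change: department


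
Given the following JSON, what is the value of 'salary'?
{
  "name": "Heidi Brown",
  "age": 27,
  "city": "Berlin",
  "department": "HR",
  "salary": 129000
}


Looking up field 'salary'
Value: 129000

129000


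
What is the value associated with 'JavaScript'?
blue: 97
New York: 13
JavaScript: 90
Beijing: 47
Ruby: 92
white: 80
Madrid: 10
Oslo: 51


Looking up key 'JavaScript'
Value: 90

90


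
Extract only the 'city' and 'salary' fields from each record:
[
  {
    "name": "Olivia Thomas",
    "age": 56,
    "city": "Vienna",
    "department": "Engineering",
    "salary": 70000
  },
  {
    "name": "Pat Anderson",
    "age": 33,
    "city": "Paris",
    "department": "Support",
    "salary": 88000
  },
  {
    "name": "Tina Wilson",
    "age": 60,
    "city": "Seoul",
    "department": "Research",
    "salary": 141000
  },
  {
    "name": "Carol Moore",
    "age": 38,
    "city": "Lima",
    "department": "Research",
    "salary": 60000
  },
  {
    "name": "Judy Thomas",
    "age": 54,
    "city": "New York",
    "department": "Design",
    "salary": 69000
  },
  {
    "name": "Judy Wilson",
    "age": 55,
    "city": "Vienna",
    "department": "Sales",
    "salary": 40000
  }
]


Original: 6 records with fields: name, age, city, department, salary
Keep: ['city', 'salary']
Drop: ['name', 'age', 'department']
Result: 6 records, 2 fields each

[
  {
    "city": "Vienna",
    "salary": 70000
  },
  {
    "city": "Paris",
    "salary": 88000
  },
  {
    "city": "Seoul",
    "salary": 141000
  },
  {
    "city": "Lima",
    "salary": 60000
  },
  {
    "city": "New York",
    "salary": 69000
  },
  {
    "city": "Vienna",
    "salary": 40000
  }
]


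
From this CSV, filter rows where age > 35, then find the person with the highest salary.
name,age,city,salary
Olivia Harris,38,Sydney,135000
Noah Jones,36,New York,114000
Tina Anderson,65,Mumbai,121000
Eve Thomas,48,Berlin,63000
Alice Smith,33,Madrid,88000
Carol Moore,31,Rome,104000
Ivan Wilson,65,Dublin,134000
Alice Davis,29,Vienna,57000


Filter: age > 35
Sort by: salary (descending)

Filtered records (5):
  Olivia Harris, age 38, salary $135000
  Ivan Wilson, age 65, salary $134000
  Tina Anderson, age 65, salary $121000
  Noah Jones, age 36, salary $114000
  Eve Thomas, age 48, salary $63000

Highest salary: Olivia Harris ($135000)

Olivia Harris


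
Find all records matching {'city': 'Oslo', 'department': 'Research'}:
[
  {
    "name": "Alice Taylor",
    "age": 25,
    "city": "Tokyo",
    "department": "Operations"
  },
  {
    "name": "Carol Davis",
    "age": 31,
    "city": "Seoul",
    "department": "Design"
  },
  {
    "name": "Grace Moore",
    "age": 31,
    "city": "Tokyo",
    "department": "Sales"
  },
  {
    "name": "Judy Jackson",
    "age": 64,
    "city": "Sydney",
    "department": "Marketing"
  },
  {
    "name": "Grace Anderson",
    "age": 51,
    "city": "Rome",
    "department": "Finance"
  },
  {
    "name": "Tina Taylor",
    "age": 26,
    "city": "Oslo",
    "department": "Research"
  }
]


Search criteria: {'city': 'Oslo', 'department': 'Research'}

Checking 6 records:
  Alice Taylor: {city: Tokyo, department: Operations}
  Carol Davis: {city: Seoul, department: Design}
  Grace Moore: {city: Tokyo, department: Sales}
  Judy Jackson: {city: Sydney, department: Marketing}
  Grace Anderson: {city: Rome, department: Finance}
  Tina Taylor: {city: Oslo, department: Research} <-- MATCH

Matches: ["Tina Taylor"]

["Tina Taylor"]


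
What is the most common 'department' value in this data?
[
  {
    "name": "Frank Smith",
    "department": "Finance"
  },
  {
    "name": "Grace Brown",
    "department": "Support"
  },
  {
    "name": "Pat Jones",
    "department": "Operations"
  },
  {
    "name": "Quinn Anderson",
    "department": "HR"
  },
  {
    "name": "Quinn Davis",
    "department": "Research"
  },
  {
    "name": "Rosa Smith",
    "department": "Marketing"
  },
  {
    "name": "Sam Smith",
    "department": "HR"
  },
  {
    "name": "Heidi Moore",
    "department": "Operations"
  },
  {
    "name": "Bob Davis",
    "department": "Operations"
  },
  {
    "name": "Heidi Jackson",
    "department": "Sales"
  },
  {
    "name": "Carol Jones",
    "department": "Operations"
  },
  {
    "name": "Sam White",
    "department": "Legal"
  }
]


Counting 'department' values across 12 records:

  Operations: 4 ####
  HR: 2 ##
  Finance: 1 #
  Support: 1 #
  Research: 1 #
  Marketing: 1 #
  Sales: 1 #
  Legal: 1 #

Most common: Operations (4 times)

Operations (4 times)


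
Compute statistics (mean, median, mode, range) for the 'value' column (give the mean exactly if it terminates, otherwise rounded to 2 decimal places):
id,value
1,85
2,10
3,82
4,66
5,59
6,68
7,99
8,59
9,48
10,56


Data: [85, 10, 82, 66, 59, 68, 99, 59, 48, 56]
Count: 10
Sum: 632
Mean: 632/10 = 63.2
Sorted: [10, 48, 56, 59, 59, 66, 68, 82, 85, 99]
Median: 62.5
Mode: 59 (2 times)
Range: 99 - 10 = 89
Min: 10, Max: 99

mean=63.2, median=62.5, mode=59, range=89


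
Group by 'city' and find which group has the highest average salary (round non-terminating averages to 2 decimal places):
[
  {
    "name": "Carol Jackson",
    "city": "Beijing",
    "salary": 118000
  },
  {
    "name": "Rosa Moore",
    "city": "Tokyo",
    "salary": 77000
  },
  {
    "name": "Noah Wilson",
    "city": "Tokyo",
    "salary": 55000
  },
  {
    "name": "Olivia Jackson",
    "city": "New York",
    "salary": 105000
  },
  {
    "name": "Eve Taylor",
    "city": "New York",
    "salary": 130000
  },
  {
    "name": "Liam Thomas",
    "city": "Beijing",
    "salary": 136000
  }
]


Group by: city

Groups:
  Beijing: 2 people, avg salary = 254000/2 = $127000
  New York: 2 people, avg salary = 235000/2 = $117500
  Tokyo: 2 people, avg salary = 132000/2 = $66000

Highest average salary: Beijing ($127000)

Beijing ($127000)


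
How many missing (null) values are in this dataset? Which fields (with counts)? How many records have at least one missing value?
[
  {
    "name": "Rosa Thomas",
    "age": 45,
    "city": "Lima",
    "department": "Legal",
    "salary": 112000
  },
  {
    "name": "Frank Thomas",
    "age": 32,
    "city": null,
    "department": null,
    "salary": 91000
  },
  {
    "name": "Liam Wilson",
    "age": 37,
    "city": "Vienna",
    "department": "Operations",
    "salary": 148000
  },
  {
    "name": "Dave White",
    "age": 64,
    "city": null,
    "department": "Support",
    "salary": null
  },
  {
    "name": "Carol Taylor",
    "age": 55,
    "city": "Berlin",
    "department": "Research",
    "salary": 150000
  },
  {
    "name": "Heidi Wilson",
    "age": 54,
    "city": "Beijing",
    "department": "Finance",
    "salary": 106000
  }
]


Checking for missing (null) values in 6 records:

  Rosa Thomas: complete
  Frank Thomas: city, department
  Liam Wilson: complete
  Dave White: city, salary
  Carol Taylor: complete
  Heidi Wilson: complete

Per field:
  name: 0 missing
  age: 0 missing
  city: 2 missing
  department: 1 missing
  salary: 1 missing

Total missing values: 4
Records with any missing: 2

4 missing values (city: 2, department: 1, salary: 1); 2 incomplete records


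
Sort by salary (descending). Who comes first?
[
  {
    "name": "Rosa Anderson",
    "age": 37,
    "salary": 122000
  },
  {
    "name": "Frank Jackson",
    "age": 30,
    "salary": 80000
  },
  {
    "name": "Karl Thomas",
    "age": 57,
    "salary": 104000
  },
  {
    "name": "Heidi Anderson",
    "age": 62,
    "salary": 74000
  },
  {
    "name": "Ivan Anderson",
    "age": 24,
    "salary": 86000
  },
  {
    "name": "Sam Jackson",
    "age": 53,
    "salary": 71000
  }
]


Sort by: salary (descending)

Sorted order:
  1. Rosa Anderson (salary = 122000)
  2. Karl Thomas (salary = 104000)
  3. Ivan Anderson (salary = 86000)
  4. Frank Jackson (salary = 80000)
  5. Heidi Anderson (salary = 74000)
  6. Sam Jackson (salary = 71000)

First: Rosa Anderson

Rosa Anderson


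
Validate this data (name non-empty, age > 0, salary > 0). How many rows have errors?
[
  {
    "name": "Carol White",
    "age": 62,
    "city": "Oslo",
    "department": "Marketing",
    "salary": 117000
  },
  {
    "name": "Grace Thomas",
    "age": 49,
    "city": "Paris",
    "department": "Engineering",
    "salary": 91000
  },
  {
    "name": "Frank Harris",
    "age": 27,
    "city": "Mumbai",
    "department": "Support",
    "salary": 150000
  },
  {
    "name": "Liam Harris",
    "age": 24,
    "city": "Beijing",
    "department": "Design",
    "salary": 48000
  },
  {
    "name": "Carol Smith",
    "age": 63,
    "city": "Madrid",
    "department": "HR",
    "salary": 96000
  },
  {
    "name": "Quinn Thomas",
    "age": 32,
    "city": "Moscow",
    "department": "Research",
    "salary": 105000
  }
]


Validating 6 records:
Rules: name non-empty, age > 0, salary > 0

  Row 1 (Carol White): OK
  Row 2 (Grace Thomas): OK
  Row 3 (Frank Harris): OK
  Row 4 (Liam Harris): OK
  Row 5 (Carol Smith): OK
  Row 6 (Quinn Thomas): OK

Total errors: 0

0 errors


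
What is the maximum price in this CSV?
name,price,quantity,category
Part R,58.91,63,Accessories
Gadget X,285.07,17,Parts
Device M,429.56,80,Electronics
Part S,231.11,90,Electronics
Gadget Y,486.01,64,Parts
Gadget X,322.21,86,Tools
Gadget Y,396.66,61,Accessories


Computing maximum price:
Values: [58.91, 285.07, 429.56, 231.11, 486.01, 322.21, 396.66]
Max = 486.01

486.01


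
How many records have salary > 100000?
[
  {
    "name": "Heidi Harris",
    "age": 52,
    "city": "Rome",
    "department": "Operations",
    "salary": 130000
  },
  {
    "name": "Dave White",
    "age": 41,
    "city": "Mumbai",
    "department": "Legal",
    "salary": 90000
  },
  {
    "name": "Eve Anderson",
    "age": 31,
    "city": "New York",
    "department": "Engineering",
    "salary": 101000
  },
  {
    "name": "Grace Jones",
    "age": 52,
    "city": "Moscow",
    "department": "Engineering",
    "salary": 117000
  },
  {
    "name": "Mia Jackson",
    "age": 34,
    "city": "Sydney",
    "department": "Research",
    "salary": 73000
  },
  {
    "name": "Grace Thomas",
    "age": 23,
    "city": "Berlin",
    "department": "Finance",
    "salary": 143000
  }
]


Data: 6 records
Condition: salary > 100000

Checking each record:
  Heidi Harris: 130000 MATCH
  Dave White: 90000
  Eve Anderson: 101000 MATCH
  Grace Jones: 117000 MATCH
  Mia Jackson: 73000
  Grace Thomas: 143000 MATCH

Count: 4

4


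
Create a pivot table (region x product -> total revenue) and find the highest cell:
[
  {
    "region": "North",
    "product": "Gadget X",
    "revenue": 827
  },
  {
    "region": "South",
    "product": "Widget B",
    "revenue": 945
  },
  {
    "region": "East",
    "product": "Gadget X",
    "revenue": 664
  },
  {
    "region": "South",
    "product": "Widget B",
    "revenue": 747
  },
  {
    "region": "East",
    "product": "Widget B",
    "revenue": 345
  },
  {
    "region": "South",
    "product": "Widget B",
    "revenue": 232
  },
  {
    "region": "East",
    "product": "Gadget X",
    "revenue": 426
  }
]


Pivot: region (rows) x product (columns) -> total revenue

     Gadget X      Widget B    
East          1090           345  
North          827             0  
South            0          1924  

Highest: South / Widget B = $1924

South / Widget B = $1924


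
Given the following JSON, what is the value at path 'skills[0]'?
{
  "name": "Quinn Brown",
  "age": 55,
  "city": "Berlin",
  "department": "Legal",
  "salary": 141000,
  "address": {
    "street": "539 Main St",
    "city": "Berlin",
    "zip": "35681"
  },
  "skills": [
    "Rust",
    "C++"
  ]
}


Query: skills[0]
Path: skills -> first element
Value: Rust

Rust


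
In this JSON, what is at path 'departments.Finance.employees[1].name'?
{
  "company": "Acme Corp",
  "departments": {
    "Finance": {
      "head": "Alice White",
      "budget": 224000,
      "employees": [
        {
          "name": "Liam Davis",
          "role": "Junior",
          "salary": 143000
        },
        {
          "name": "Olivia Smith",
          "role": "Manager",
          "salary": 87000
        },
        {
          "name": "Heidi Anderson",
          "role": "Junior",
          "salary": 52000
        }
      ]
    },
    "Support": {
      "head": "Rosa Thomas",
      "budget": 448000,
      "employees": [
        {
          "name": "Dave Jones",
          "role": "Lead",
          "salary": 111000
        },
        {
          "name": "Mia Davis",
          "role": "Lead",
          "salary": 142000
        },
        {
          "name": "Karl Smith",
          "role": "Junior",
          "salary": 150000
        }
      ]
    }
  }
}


Path: departments.Finance.employees[1].name

Navigate:
  -> departments
  -> Finance
  -> employees[1].name = 'Olivia Smith'

Olivia Smith


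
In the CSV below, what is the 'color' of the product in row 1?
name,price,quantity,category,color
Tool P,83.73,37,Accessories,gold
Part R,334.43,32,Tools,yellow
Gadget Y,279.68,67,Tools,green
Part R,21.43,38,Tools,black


Query: Row 1 ('Tool P'), column 'color'
Value: gold

gold


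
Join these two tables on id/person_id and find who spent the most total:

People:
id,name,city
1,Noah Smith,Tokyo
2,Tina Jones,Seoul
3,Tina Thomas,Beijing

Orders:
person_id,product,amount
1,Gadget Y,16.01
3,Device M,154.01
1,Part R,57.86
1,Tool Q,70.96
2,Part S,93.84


Join on: people.id = orders.person_id

Joined rows:
  Noah Smith (Tokyo) bought Gadget Y for $16.01
  Tina Thomas (Beijing) bought Device M for $154.01
  Noah Smith (Tokyo) bought Part R for $57.86
  Noah Smith (Tokyo) bought Tool Q for $70.96
  Tina Jones (Seoul) bought Part S for $93.84

Total per person:
  Tina Thomas: $154.01
  Noah Smith: $144.83
  Tina Jones: $93.84

Top spender: Tina Thomas ($154.01)

Tina Thomas ($154.01)


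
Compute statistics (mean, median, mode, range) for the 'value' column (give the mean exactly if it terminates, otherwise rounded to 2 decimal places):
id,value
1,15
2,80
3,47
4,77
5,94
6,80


Data: [15, 80, 47, 77, 94, 80]
Count: 6
Sum: 393
Mean: 393/6 = 65.5
Sorted: [15, 47, 77, 80, 80, 94]
Median: 78.5
Mode: 80 (2 times)
Range: 94 - 15 = 79
Min: 15, Max: 94

mean=65.5, median=78.5, mode=80, range=79


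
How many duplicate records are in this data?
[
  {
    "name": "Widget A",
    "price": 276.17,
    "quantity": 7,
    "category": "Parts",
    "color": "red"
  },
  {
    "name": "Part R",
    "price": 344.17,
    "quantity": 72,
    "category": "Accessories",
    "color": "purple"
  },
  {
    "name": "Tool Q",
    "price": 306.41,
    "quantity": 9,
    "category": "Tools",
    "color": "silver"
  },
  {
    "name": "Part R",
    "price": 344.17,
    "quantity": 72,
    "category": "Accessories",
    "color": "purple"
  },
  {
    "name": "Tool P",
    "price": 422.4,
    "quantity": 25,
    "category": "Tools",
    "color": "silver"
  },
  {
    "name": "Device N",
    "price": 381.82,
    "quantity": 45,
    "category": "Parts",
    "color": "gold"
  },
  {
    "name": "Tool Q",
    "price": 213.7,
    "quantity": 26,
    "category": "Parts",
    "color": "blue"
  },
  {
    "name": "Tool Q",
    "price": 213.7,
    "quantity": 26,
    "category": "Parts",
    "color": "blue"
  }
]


Checking 8 records for duplicates:

  Row 1: Widget A ($276.17, qty 7)
  Row 2: Part R ($344.17, qty 72)
  Row 3: Tool Q ($306.41, qty 9)
  Row 4: Part R ($344.17, qty 72) <-- DUPLICATE
  Row 5: Tool P ($422.4, qty 25)
  Row 6: Device N ($381.82, qty 45)
  Row 7: Tool Q ($213.7, qty 26)
  Row 8: Tool Q ($213.7, qty 26) <-- DUPLICATE

Duplicates found: 2
Unique records: 6

2 duplicates, 6 unique


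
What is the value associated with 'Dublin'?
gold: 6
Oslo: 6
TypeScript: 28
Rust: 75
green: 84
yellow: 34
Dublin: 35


Looking up key 'Dublin'
Value: 35

35


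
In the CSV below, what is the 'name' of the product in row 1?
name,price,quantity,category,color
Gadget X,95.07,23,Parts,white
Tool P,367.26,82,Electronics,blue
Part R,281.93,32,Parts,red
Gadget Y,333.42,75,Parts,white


Query: Row 1 ('Gadget X'), column 'name'
Value: Gadget X

Gadget X


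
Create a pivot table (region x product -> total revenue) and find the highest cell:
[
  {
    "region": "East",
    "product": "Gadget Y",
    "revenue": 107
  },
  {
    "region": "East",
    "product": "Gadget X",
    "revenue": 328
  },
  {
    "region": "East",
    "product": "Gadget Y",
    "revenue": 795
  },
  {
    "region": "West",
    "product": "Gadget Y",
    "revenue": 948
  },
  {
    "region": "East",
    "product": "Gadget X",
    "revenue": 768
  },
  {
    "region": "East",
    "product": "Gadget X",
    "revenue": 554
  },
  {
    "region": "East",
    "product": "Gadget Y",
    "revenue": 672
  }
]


Pivot: region (rows) x product (columns) -> total revenue

     Gadget X      Gadget Y    
East          1650          1574  
West             0           948  

Highest: East / Gadget X = $1650

East / Gadget X = $1650


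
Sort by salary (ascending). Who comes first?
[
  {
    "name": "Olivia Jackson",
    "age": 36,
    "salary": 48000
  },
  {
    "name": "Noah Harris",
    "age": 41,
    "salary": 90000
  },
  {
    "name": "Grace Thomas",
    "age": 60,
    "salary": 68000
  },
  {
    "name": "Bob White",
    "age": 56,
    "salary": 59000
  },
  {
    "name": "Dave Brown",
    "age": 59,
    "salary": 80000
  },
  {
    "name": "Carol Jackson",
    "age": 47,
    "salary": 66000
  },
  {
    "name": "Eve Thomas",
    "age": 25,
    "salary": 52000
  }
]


Sort by: salary (ascending)

Sorted order:
  1. Olivia Jackson (salary = 48000)
  2. Eve Thomas (salary = 52000)
  3. Bob White (salary = 59000)
  4. Carol Jackson (salary = 66000)
  5. Grace Thomas (salary = 68000)
  6. Dave Brown (salary = 80000)
  7. Noah Harris (salary = 90000)

First: Olivia Jackson

Olivia Jackson


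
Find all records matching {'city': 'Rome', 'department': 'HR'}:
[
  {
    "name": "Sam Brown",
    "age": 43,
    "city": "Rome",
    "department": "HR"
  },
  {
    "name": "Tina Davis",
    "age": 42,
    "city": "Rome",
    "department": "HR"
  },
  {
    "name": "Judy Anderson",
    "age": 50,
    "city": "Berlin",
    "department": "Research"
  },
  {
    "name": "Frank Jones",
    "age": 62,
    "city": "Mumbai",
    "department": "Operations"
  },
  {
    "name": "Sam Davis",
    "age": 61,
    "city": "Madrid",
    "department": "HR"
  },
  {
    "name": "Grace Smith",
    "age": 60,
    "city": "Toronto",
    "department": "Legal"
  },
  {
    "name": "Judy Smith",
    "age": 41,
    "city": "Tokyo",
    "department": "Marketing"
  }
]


Search criteria: {'city': 'Rome', 'department': 'HR'}

Checking 7 records:
  Sam Brown: {city: Rome, department: HR} <-- MATCH
  Tina Davis: {city: Rome, department: HR} <-- MATCH
  Judy Anderson: {city: Berlin, department: Research}
  Frank Jones: {city: Mumbai, department: Operations}
  Sam Davis: {city: Madrid, department: HR}
  Grace Smith: {city: Toronto, department: Legal}
  Judy Smith: {city: Tokyo, department: Marketing}

Matches: ["Sam Brown", "Tina Davis"]

["Sam Brown", "Tina Davis"]


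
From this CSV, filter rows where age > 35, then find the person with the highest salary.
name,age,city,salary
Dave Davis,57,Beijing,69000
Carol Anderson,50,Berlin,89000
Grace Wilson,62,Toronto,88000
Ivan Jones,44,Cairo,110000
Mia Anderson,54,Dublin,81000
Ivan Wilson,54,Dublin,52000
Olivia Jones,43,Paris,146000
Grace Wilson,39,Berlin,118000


Filter: age > 35
Sort by: salary (descending)

Filtered records (8):
  Olivia Jones, age 43, salary $146000
  Grace Wilson, age 39, salary $118000
  Ivan Jones, age 44, salary $110000
  Carol Anderson, age 50, salary $89000
  Grace Wilson, age 62, salary $88000
  Mia Anderson, age 54, salary $81000
  Dave Davis, age 57, salary $69000
  Ivan Wilson, age 54, salary $52000

Highest salary: Olivia Jones ($146000)

Olivia Jones


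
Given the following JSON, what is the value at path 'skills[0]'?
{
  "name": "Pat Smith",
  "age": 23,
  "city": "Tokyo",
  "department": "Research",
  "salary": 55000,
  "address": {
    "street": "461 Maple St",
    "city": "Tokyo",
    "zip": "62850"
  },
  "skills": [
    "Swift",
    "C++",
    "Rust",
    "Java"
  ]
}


Query: skills[0]
Path: skills -> first element
Value: Swift

Swift


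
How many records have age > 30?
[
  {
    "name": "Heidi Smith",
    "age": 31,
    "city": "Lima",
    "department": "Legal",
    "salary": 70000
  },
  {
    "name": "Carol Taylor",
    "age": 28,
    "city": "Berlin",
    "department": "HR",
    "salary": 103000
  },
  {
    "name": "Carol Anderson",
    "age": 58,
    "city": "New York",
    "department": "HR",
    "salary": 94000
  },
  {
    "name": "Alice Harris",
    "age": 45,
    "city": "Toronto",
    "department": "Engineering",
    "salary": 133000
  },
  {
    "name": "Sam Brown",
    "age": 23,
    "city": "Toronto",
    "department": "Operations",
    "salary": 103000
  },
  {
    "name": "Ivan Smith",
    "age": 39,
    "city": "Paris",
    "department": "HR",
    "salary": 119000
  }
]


Data: 6 records
Condition: age > 30

Checking each record:
  Heidi Smith: 31 MATCH
  Carol Taylor: 28
  Carol Anderson: 58 MATCH
  Alice Harris: 45 MATCH
  Sam Brown: 23
  Ivan Smith: 39 MATCH

Count: 4

4


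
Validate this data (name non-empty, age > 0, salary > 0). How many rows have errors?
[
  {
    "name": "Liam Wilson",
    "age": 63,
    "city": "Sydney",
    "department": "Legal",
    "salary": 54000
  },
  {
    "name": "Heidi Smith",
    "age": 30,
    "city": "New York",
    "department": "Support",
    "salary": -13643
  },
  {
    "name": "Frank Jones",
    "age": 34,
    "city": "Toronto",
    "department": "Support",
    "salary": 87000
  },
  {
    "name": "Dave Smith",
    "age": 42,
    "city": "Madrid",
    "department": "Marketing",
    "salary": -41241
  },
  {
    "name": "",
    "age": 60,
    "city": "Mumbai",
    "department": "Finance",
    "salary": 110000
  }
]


Validating 5 records:
Rules: name non-empty, age > 0, salary > 0

  Row 1 (Liam Wilson): OK
  Row 2 (Heidi Smith): negative salary: -13643
  Row 3 (Frank Jones): OK
  Row 4 (Dave Smith): negative salary: -41241
  Row 5 (???): empty name

Total errors: 3

3 errors


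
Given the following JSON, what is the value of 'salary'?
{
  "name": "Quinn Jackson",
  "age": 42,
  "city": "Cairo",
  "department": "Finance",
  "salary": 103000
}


Looking up field 'salary'
Value: 103000

103000


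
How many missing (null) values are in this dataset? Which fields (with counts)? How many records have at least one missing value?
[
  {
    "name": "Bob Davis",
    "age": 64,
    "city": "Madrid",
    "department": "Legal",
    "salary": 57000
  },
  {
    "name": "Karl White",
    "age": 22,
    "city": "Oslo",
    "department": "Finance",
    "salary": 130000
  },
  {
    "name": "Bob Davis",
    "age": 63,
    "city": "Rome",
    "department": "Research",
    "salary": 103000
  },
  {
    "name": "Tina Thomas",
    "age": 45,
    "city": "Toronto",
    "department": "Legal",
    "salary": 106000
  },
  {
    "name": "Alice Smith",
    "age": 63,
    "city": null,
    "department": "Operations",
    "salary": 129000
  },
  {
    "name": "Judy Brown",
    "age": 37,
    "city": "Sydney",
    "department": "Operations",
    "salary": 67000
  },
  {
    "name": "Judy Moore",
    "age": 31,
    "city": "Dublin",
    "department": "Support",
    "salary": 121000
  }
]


Checking for missing (null) values in 7 records:

  Bob Davis: complete
  Karl White: complete
  Bob Davis: complete
  Tina Thomas: complete
  Alice Smith: city
  Judy Brown: complete
  Judy Moore: complete

Per field:
  name: 0 missing
  age: 0 missing
  city: 1 missing
  department: 0 missing
  salary: 0 missing

Total missing values: 1
Records with any missing: 1

1 missing values (city: 1); 1 incomplete records


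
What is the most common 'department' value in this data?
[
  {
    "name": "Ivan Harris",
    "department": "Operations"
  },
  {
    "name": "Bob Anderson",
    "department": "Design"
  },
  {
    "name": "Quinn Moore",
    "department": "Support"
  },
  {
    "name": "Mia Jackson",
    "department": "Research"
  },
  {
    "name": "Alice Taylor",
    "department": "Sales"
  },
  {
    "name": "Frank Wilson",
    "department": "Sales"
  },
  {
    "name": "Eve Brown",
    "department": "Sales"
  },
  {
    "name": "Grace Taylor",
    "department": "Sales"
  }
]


Counting 'department' values across 8 records:

  Sales: 4 ####
  Operations: 1 #
  Design: 1 #
  Support: 1 #
  Research: 1 #

Most common: Sales (4 times)

Sales (4 times)


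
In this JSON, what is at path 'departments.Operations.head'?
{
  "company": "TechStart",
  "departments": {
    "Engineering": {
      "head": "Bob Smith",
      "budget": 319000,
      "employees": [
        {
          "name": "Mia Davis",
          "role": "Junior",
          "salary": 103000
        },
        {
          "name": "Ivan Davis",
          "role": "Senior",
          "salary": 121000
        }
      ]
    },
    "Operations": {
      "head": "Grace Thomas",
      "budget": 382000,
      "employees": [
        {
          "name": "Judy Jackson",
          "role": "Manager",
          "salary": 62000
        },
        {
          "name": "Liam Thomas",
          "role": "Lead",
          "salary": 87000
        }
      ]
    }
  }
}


Path: departments.Operations.head

Navigate:
  -> departments
  -> Operations
  -> head = 'Grace Thomas'

Grace Thomas


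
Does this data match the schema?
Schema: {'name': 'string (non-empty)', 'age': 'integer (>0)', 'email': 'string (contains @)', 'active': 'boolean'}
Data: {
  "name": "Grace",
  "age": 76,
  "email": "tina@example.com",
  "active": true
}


Validating each field against schema:
  name: OK (non-empty string)
  age: OK (positive integer)
  email: OK (string with @)
  active: OK (boolean)

Result: VALID

VALID


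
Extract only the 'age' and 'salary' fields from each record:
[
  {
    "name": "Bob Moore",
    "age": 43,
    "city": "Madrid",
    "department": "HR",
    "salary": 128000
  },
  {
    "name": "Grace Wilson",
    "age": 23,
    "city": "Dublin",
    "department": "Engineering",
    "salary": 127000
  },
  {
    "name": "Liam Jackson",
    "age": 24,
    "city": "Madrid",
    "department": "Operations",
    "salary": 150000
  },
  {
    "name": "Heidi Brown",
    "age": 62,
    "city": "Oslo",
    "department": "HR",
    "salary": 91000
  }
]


Original: 4 records with fields: name, age, city, department, salary
Keep: ['age', 'salary']
Drop: ['name', 'city', 'department']
Result: 4 records, 2 fields each

[
  {
    "age": 43,
    "salary": 128000
  },
  {
    "age": 23,
    "salary": 127000
  },
  {
    "age": 24,
    "salary": 150000
  },
  {
    "age": 62,
    "salary": 91000
  }
]


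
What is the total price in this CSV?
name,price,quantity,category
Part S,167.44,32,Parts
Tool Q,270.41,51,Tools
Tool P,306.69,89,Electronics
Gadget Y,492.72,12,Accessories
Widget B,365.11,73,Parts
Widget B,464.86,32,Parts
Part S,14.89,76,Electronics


Computing total price:
Values: [167.44, 270.41, 306.69, 492.72, 365.11, 464.86, 14.89]
Sum = 2082.12

2082.12


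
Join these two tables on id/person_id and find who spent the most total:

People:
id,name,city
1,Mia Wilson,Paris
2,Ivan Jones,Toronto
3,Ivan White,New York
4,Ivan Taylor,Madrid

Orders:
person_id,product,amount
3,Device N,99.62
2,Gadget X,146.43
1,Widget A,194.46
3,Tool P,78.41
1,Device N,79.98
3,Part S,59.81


Join on: people.id = orders.person_id

Joined rows:
  Ivan White (New York) bought Device N for $99.62
  Ivan Jones (Toronto) bought Gadget X for $146.43
  Mia Wilson (Paris) bought Widget A for $194.46
  Ivan White (New York) bought Tool P for $78.41
  Mia Wilson (Paris) bought Device N for $79.98
  Ivan White (New York) bought Part S for $59.81

Total per person:
  Mia Wilson: $274.44
  Ivan White: $237.84
  Ivan Jones: $146.43

Top spender: Mia Wilson ($274.44)

Mia Wilson ($274.44)


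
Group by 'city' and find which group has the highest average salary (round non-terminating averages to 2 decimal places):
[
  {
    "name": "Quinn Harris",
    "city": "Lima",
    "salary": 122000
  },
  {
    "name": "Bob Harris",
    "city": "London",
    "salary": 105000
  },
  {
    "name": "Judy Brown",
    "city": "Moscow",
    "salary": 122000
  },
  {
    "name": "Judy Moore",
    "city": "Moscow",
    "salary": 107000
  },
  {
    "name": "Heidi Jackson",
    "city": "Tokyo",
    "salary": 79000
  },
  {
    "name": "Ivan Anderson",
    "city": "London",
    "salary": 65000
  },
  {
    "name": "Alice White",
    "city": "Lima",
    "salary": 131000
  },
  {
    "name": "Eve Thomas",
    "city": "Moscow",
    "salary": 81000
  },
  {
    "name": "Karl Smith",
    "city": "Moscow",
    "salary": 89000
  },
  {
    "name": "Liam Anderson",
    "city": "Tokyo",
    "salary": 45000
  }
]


Group by: city

Groups:
  Lima: 2 people, avg salary = 253000/2 = $126500
  London: 2 people, avg salary = 170000/2 = $85000
  Moscow: 4 people, avg salary = 399000/4 = $99750
  Tokyo: 2 people, avg salary = 124000/2 = $62000

Highest average salary: Lima ($126500)

Lima ($126500)


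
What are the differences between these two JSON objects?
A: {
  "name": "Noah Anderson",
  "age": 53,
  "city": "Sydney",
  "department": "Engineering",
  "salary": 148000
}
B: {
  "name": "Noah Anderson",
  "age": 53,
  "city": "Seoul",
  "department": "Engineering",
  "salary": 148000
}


Comparing each field (in key order):
  name: same
  age: same
  city: DIFFERENT
  department: same
  salary: same
Differences:
  city: Sydney -> Seoul

1 field(s) changed

1 change: city


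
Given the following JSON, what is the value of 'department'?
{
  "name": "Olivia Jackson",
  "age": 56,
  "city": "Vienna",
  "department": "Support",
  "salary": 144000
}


Looking up field 'department'
Value: Support

Support


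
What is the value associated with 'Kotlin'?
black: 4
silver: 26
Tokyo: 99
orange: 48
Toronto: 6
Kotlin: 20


Looking up key 'Kotlin'
Value: 20

20


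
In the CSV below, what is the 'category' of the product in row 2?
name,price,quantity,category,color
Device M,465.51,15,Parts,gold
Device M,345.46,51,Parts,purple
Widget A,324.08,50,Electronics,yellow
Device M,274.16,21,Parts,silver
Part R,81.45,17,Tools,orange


Query: Row 2 ('Device M'), column 'category'
Value: Parts

Parts


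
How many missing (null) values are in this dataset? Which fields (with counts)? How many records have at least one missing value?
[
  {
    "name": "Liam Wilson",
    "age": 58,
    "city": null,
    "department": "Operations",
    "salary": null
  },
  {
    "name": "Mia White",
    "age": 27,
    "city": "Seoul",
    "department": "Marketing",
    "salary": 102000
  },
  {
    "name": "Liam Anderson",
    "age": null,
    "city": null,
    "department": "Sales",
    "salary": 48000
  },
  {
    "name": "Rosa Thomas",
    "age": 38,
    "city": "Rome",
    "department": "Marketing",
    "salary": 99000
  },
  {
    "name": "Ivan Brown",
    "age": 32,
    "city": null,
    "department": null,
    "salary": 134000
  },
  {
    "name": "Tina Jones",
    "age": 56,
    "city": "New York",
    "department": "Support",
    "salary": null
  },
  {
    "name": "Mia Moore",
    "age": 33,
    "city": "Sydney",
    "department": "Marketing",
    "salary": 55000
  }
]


Checking for missing (null) values in 7 records:

  Liam Wilson: city, salary
  Mia White: complete
  Liam Anderson: age, city
  Rosa Thomas: complete
  Ivan Brown: city, department
  Tina Jones: salary
  Mia Moore: complete

Per field:
  name: 0 missing
  age: 1 missing
  city: 3 missing
  department: 1 missing
  salary: 2 missing

Total missing values: 7
Records with any missing: 4

7 missing values (age: 1, city: 3, department: 1, salary: 2); 4 incomplete records


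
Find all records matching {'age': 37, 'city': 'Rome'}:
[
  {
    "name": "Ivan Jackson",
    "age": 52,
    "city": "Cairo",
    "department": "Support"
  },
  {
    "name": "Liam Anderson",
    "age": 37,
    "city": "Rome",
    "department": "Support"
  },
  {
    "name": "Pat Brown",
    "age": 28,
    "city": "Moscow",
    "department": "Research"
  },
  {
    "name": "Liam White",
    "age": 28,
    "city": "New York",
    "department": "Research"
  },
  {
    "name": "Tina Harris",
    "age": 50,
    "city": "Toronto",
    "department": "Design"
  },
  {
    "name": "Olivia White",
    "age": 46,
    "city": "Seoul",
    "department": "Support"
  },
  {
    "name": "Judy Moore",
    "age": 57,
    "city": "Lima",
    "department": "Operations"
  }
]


Search criteria: {'age': 37, 'city': 'Rome'}

Checking 7 records:
  Ivan Jackson: {age: 52, city: Cairo}
  Liam Anderson: {age: 37, city: Rome} <-- MATCH
  Pat Brown: {age: 28, city: Moscow}
  Liam White: {age: 28, city: New York}
  Tina Harris: {age: 50, city: Toronto}
  Olivia White: {age: 46, city: Seoul}
  Judy Moore: {age: 57, city: Lima}

Matches: ["Liam Anderson"]

["Liam Anderson"]


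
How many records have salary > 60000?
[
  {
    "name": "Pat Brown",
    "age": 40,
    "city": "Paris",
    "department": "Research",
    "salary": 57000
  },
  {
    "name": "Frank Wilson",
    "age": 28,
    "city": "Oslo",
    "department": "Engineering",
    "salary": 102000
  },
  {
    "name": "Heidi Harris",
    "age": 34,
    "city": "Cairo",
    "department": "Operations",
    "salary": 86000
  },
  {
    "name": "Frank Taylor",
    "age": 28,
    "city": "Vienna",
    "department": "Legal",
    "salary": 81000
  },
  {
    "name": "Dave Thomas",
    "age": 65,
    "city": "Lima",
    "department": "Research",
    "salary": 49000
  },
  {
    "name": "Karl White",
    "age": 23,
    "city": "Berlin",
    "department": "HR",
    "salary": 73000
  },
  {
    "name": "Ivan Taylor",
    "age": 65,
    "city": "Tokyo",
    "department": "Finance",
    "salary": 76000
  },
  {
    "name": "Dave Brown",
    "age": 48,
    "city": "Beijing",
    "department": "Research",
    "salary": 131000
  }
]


Data: 8 records
Condition: salary > 60000

Checking each record:
  Pat Brown: 57000
  Frank Wilson: 102000 MATCH
  Heidi Harris: 86000 MATCH
  Frank Taylor: 81000 MATCH
  Dave Thomas: 49000
  Karl White: 73000 MATCH
  Ivan Taylor: 76000 MATCH
  Dave Brown: 131000 MATCH

Count: 6

6


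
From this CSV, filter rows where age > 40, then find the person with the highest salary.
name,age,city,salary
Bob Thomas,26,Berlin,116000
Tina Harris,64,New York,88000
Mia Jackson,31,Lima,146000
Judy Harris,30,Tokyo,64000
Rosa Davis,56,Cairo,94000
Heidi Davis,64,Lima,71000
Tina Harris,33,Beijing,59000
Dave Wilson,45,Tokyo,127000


Filter: age > 40
Sort by: salary (descending)

Filtered records (4):
  Dave Wilson, age 45, salary $127000
  Rosa Davis, age 56, salary $94000
  Tina Harris, age 64, salary $88000
  Heidi Davis, age 64, salary $71000

Highest salary: Dave Wilson ($127000)

Dave Wilson


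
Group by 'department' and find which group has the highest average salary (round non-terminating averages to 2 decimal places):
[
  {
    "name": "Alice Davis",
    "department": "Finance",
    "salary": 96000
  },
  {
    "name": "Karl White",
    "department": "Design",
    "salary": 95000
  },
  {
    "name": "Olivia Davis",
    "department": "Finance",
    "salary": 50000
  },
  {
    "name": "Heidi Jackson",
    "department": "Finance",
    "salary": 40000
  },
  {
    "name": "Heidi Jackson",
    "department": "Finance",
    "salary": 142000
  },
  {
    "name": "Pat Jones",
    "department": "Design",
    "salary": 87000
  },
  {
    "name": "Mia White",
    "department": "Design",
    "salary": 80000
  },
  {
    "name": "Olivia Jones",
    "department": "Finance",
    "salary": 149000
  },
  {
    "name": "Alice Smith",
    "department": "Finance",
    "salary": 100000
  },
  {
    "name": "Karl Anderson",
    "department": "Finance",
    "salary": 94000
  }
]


Group by: department

Groups:
  Design: 3 people, avg salary = 262000/3 ≈ $87333.33
  Finance: 7 people, avg salary = 671000/7 ≈ $95857.14

Highest average salary: Finance (≈$95857.14)

Finance (≈$95857.14)


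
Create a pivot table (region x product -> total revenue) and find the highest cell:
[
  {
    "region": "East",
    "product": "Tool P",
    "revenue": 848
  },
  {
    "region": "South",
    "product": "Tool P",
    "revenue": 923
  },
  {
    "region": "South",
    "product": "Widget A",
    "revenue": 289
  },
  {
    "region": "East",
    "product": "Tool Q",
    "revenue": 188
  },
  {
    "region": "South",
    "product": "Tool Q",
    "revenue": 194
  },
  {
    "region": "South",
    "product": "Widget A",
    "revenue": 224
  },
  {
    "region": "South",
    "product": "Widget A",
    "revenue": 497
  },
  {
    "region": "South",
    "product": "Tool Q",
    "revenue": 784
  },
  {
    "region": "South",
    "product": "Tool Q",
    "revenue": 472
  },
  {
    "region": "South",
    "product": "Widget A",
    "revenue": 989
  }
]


Pivot: region (rows) x product (columns) -> total revenue

     Tool P        Tool Q        Widget A    
East           848           188             0  
South          923          1450          1999  

Highest: South / Widget A = $1999

South / Widget A = $1999


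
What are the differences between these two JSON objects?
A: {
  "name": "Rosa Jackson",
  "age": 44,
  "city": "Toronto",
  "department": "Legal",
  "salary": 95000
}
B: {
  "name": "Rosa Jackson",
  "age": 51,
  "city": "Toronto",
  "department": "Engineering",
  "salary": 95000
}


Comparing each field (in key order):
  name: same
  age: DIFFERENT
  city: same
  department: DIFFERENT
  salary: same
Differences:
  age: 44 -> 51
  department: Legal -> Engineering

2 field(s) changed

2 changes: age, department


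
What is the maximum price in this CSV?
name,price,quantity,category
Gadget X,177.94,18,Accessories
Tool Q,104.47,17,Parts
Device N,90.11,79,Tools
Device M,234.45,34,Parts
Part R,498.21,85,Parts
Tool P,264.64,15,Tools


Computing maximum price:
Values: [177.94, 104.47, 90.11, 234.45, 498.21, 264.64]
Max = 498.21

498.21


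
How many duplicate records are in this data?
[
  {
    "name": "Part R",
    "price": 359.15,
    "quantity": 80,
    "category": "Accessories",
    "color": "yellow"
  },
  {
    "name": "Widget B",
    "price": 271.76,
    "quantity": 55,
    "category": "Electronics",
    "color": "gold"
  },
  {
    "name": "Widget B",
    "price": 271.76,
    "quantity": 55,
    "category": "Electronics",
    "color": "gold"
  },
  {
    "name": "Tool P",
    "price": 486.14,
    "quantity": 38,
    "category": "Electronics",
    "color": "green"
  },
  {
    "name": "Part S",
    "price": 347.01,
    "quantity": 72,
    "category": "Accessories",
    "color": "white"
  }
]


Checking 5 records for duplicates:

  Row 1: Part R ($359.15, qty 80)
  Row 2: Widget B ($271.76, qty 55)
  Row 3: Widget B ($271.76, qty 55) <-- DUPLICATE
  Row 4: Tool P ($486.14, qty 38)
  Row 5: Part S ($347.01, qty 72)

Duplicates found: 1
Unique records: 4

1 duplicates, 4 unique


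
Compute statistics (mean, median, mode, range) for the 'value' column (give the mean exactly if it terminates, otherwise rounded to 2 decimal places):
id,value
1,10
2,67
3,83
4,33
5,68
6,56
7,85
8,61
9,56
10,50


Data: [10, 67, 83, 33, 68, 56, 85, 61, 56, 50]
Count: 10
Sum: 569
Mean: 569/10 = 56.9
Sorted: [10, 33, 50, 56, 56, 61, 67, 68, 83, 85]
Median: 58.5
Mode: 56 (2 times)
Range: 85 - 10 = 75
Min: 10, Max: 85

mean=56.9, median=58.5, mode=56, range=75


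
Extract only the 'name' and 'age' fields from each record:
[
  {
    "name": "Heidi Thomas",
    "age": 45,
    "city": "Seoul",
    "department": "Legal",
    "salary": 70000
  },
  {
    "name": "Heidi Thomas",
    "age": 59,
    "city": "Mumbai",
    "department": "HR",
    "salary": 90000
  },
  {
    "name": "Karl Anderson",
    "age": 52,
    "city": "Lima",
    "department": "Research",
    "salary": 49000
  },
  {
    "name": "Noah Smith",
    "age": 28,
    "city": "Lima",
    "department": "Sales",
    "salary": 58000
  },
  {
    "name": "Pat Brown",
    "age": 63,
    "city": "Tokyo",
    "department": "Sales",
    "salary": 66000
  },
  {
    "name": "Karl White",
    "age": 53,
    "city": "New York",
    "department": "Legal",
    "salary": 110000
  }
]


Original: 6 records with fields: name, age, city, department, salary
Keep: ['name', 'age']
Drop: ['city', 'department', 'salary']
Result: 6 records, 2 fields each

[
  {
    "name": "Heidi Thomas",
    "age": 45
  },
  {
    "name": "Heidi Thomas",
    "age": 59
  },
  {
    "name": "Karl Anderson",
    "age": 52
  },
  {
    "name": "Noah Smith",
    "age": 28
  },
  {
    "name": "Pat Brown",
    "age": 63
  },
  {
    "name": "Karl White",
    "age": 53
  }
]
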